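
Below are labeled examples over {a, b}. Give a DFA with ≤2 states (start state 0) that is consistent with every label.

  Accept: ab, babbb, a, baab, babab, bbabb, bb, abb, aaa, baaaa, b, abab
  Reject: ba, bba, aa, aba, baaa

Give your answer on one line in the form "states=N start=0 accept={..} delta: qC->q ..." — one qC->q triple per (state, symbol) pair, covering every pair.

State merging on the prefix tree: take the shortest (then alphabetical) example prefix whose next move is undefined and point that move at state 0, else 1, else 2, ...; a target is out if some Accept/Reject pair would then sit in one state with the same input left (inseparable). If every existing state is out, open a new one.
a: 0a undefined. 0a->0: no, a/aa meet in 0. Open state 1: 0a->1.
b: 0b undefined. 0b->0: no, a/ba meet in 1. 0b->1: ok.
aa: 1a undefined. 1a->0: ok.
ab: 1b undefined. 1b->0: no, ab/ba meet in 0. 1b->1: ok.
All examples now run through 2 states with every (state, symbol) defined. Accept strings end in {1}, Reject strings end in {0}; accept={1}.

states=2 start=0 accept={1} delta: 0a->1 0b->1 1a->0 1b->1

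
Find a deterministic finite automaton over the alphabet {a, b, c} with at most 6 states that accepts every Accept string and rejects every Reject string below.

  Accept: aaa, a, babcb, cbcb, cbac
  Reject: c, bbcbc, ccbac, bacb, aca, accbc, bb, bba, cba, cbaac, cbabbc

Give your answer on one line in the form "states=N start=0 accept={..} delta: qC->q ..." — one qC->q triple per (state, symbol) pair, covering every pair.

State merging on the prefix tree: take the shortest (then alphabetical) example prefix whose next move is undefined and point that move at state 0, else 1, else 2, ...; a target is out if some Accept/Reject pair would then sit in one state with the same input left (inseparable). If every existing state is out, open a new one.
a: 0a undefined. 0a->0: ok.
b: 0b undefined. 0b->0: no, aaa/bb meet in 0. Open state 1: 0b->1.
c: 0c undefined. 0c->0: no, aaa/c meet in 0. 0c->1: ok.
ba: 1a undefined. 1a->0: no, aaa/aca meet in 0. 1a->1: ok.
bb: 1b undefined. 1b->0: no, aaa/bb meet in 0. 1b->1: no, babcb/bacb meet in 1 with "cb" left. Open state 2: 1b->2.
cc: 1c undefined. 1c->0: no, aaa/ccbac meet in 0. 1c->1: no, cbac/ccbac meet in 2 with "ac" left. 1c->2: ok.
bba: 2a undefined. 2a->0: no, aaa/bba meet in 0. 2a->1: no, cbac/bb meet in 2. 2a->2: no, cbac/cbaac meet in 2 with "c" left. Open state 3: 2a->3.
bbc: 2c undefined. 2c->0: no, babcb/c meet in 1. 2c->1: no, babcb/bb meet in 2. 2c->2: no, babcb/bacb meet in 2 with "b" left. 2c->3: ok.
ccb: 2b undefined. 2b->0: no, aaa/bacb meet in 0. 2b->1: ok.
bbcb: 3b undefined. 3b->0: ok.
cbaa: 3a undefined. 3a->0: ok.
cbac: 3c undefined. 3c->0: ok.
All examples now run through 4 states with every (state, symbol) defined. Accept strings end in {0}, Reject strings end in {1,2,3}; accept={0}.

states=4 start=0 accept={0} delta: 0a->0 0b->1 0c->1 1a->1 1b->2 1c->2 2a->3 2b->1 2c->3 3a->0 3b->0 3c->0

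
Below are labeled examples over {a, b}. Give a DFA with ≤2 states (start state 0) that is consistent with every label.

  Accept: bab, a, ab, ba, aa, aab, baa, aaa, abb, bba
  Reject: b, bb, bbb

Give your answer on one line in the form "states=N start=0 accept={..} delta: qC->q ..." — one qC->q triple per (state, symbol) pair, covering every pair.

states=2 start=0 accept={1} delta: 0a->1 0b->0 1a->1 1b->1

Fold the examples into a partial DFA from state 0: repeatedly fix the first undefined (state, symbol) met by the shortest-then-alphabetical prefix, trying targets in increasing order and rejecting any under which an Accept and a Reject string meet in one state with the same remainder; add a state when all current targets are rejected. Accepting states are where Accept strings end.
a: 0a undefined. 0a->0: no, ab/b meet in 0 with "b" left. Open state 1: 0a->1.
b: 0b undefined. 0b->0: ok.
aa: 1a undefined. 1a->0: no, aa/b meet in 0. 1a->1: ok.
ab: 1b undefined. 1b->0: no, bab/b meet in 0. 1b->1: ok.
All examples now run through 2 states with every (state, symbol) defined. Accept strings end in {1}, Reject strings end in {0}; accept={1}.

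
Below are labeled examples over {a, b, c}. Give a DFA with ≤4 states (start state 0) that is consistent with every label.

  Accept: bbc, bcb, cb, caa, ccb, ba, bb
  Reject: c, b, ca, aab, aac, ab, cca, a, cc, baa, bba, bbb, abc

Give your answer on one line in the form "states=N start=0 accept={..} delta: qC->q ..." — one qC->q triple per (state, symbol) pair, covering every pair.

Fold the examples into a partial DFA from state 0: repeatedly fix the first undefined (state, symbol) met by the shortest-then-alphabetical prefix, trying targets in increasing order and rejecting any under which an Accept and a Reject string meet in one state with the same remainder; add a state when all current targets are rejected. Accepting states are where Accept strings end.
a: 0a undefined. 0a->0: ok.
b: 0b undefined. 0b->0: no, bbc/c meet in 0 with "c" left. Open state 1: 0b->1.
c: 0c undefined. 0c->0: no, cb/b meet in 1. 0c->1: no, caa/baa meet in 1 with "aa" left. Open state 2: 0c->2.
ba: 1a undefined. 1a->0: no, ba/a meet in 0. 1a->1: no, ba/b meet in 1. 1a->2: no, ba/c meet in 2. Open state 3: 1a->3.
bb: 1b undefined. 1b->0: no, bbc/c meet in 2. 1b->1: no, bbc/abc meet in 1 with "c" left. 1b->2: no, bbc/cc meet in 2 with "c" left. 1b->3: ok.
bc: 1c undefined. 1c->0: no, bcb/b meet in 1. 1c->1: ok.
ca: 2a undefined. 2a->0: no, caa/ca meet in 0. 2a->1: ok.
cb: 2b undefined. 2b->0: no, cb/a meet in 0. 2b->1: no, cb/b meet in 1. 2b->2: no, cb/c meet in 2. 2b->3: ok.
cc: 2c undefined. 2c->0: no, ccb/b meet in 1. 2c->1: no, bcb/cca meet in 3. 2c->2: ok.
baa: 3a undefined. 3a->0: ok.
bbb: 3b undefined. 3b->0: ok.
bbc: 3c undefined. 3c->0: no, bbc/a meet in 0. 3c->1: no, bbc/b meet in 1. 3c->2: no, bbc/c meet in 2. 3c->3: ok.
All examples now run through 4 states with every (state, symbol) defined. Accept strings end in {3}, Reject strings end in {0,1,2}; accept={3}.

states=4 start=0 accept={3} delta: 0a->0 0b->1 0c->2 1a->3 1b->3 1c->1 2a->1 2b->3 2c->2 3a->0 3b->0 3c->3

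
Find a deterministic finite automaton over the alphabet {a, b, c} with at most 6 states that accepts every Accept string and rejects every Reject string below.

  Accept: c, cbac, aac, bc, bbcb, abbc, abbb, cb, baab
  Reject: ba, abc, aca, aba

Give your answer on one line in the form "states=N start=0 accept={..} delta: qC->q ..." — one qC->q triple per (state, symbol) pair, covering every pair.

Fold the examples into a partial DFA from state 0: repeatedly fix the first undefined (state, symbol) met by the shortest-then-alphabetical prefix, trying targets in increasing order and rejecting any under which an Accept and a Reject string meet in one state with the same remainder; add a state when all current targets are rejected. Accepting states are where Accept strings end.
a: 0a undefined. 0a->0: no, bc/abc meet in 0 with "bc" left. Open state 1: 0a->1.
b: 0b undefined. 0b->0: ok.
c: 0c undefined. 0c->0: ok.
aa: 1a undefined. 1a->0: ok.
ab: 1b undefined. 1b->0: no, c/abc meet in 0. 1b->1: no, c/aba meet in 0. Open state 2: 1b->2.
ac: 1c undefined. 1c->0: ok.
aba: 2a undefined. 2a->0: no, c/aba meet in 0. 2a->1: ok.
abb: 2b undefined. 2b->0: ok.
abc: 2c undefined. 2c->0: no, c/abc meet in 0. 2c->1: ok.
All examples now run through 3 states with every (state, symbol) defined. Accept strings end in {0}, Reject strings end in {1}; accept={0}.

states=3 start=0 accept={0} delta: 0a->1 0b->0 0c->0 1a->0 1b->2 1c->0 2a->1 2b->0 2c->1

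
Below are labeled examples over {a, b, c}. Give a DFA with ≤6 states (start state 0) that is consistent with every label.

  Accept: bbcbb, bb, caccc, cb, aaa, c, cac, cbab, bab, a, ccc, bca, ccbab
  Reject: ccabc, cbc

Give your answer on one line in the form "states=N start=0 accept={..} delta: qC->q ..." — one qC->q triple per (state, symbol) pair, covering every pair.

states=3 start=0 accept={0,1} delta: 0a->0 0b->0 0c->1 1a->0 1b->1 1c->2 2a->1 2b->0 2c->0

Grow the machine one transition at a time. Run the examples from 0; the earliest place one falls off (shortest prefix, ties alphabetical) gets sent to the lowest-numbered state that keeps every Accept/Reject pair distinguishable — a pair clashes when both reach the same state with identical unread suffix — and to a fresh state only if none does.
a: 0a undefined. 0a->0: ok.
b: 0b undefined. 0b->0: ok.
c: 0c undefined. 0c->0: no, bbcbb/ccabc meet in 0. Open state 1: 0c->1.
ca: 1a undefined. 1a->0: ok.
cb: 1b undefined. 1b->0: no, c/cbc meet in 1. 1b->1: ok.
cc: 1c undefined. 1c->0: no, bbcbb/ccabc meet in 1. 1c->1: no, bbcbb/ccabc meet in 1. Open state 2: 1c->2.
cca: 2a undefined. 2a->0: no, bbcbb/ccabc meet in 1. 2a->1: ok.
ccb: 2b undefined. 2b->0: ok.
ccc: 2c undefined. 2c->0: ok.
All examples now run through 3 states with every (state, symbol) defined. Accept strings end in {0,1}, Reject strings end in {2}; accept={0,1}.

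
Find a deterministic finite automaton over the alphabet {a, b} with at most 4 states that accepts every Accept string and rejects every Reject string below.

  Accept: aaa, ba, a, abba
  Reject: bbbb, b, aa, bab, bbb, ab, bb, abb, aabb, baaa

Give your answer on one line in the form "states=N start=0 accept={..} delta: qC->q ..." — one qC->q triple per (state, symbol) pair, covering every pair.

Fold the examples into a partial DFA from state 0: repeatedly fix the first undefined (state, symbol) met by the shortest-then-alphabetical prefix, trying targets in increasing order and rejecting any under which an Accept and a Reject string meet in one state with the same remainder; add a state when all current targets are rejected. Accepting states are where Accept strings end.
a: 0a undefined. 0a->0: no, aaa/aa meet in 0. Open state 1: 0a->1.
b: 0b undefined. 0b->0: no, aaa/baaa meet in 1 with "aa" left. 0b->1: no, ba/aa meet in 1 with "a" left. Open state 2: 0b->2.
aa: 1a undefined. 1a->0: ok.
ab: 1b undefined. 1b->0: ok.
ba: 2a undefined. 2a->0: no, ba/aa meet in 0. 2a->1: no, aaa/baaa meet in 1. 2a->2: no, ba/b meet in 2. Open state 3: 2a->3.
bb: 2b undefined. 2b->0: ok.
baa: 3a undefined. 3a->0: no, aaa/baaa meet in 1. 3a->1: ok.
bab: 3b undefined. 3b->0: ok.
All examples now run through 4 states with every (state, symbol) defined. Accept strings end in {1,3}, Reject strings end in {0,2}; accept={1,3}.

states=4 start=0 accept={1,3} delta: 0a->1 0b->2 1a->0 1b->0 2a->3 2b->0 3a->1 3b->0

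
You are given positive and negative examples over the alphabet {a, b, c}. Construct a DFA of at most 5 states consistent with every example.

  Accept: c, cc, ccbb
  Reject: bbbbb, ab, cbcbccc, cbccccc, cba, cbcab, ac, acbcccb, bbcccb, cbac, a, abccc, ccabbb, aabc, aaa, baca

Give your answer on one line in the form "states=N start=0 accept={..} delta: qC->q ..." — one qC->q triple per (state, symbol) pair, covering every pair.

states=4 start=0 accept={2,3} delta: 0a->1 0b->0 0c->2 1a->1 1b->1 1c->1 2a->0 2b->0 2c->3 3a->0 3b->3 3c->1

Grow the machine one transition at a time. Run the examples from 0; the earliest place one falls off (shortest prefix, ties alphabetical) gets sent to the lowest-numbered state that keeps every Accept/Reject pair distinguishable — a pair clashes when both reach the same state with identical unread suffix — and to a fresh state only if none does.
a: 0a undefined. 0a->0: no, c/ac meet in 0 with "c" left. Open state 1: 0a->1.
b: 0b undefined. 0b->0: ok.
c: 0c undefined. 0c->0: no, c/bbbbb meet in 0. 0c->1: no, c/a meet in 1. Open state 2: 0c->2.
aa: 1a undefined. 1a->0: no, c/aabc meet in 2. 1a->1: ok.
ab: 1b undefined. 1b->0: no, c/aabc meet in 2. 1b->1: ok.
ac: 1c undefined. 1c->0: no, cc/abccc meet in 2 with "c" left. 1c->1: ok.
cb: 2b undefined. 2b->0: ok.
cc: 2c undefined. 2c->0: no, c/cbcbccc meet in 2. 2c->1: no, cc/ab meet in 1. 2c->2: no, c/cbcbccc meet in 2. Open state 3: 2c->3.
cca: 3a undefined. 3a->0: ok.
ccb: 3b undefined. 3b->0: no, ccbb/bbbbb meet in 0. 3b->1: no, ccbb/ab meet in 1. 3b->2: no, ccbb/bbbbb meet in 0. 3b->3: ok.
cbca: 2a undefined. 2a->0: ok.
bbccc: 3c undefined. 3c->0: no, cc/cbccccc meet in 3. 3c->1: ok.
All examples now run through 4 states with every (state, symbol) defined. Accept strings end in {2,3}, Reject strings end in {0,1}; accept={2,3}.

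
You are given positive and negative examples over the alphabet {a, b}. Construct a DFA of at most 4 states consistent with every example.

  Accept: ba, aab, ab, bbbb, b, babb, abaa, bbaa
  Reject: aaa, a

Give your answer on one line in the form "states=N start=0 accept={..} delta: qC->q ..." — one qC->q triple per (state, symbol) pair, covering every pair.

states=2 start=0 accept={1} delta: 0a->0 0b->1 1a->1 1b->1

State merging on the prefix tree: take the shortest (then alphabetical) example prefix whose next move is undefined and point that move at state 0, else 1, else 2, ...; a target is out if some Accept/Reject pair would then sit in one state with the same input left (inseparable). If every existing state is out, open a new one.
a: 0a undefined. 0a->0: ok.
b: 0b undefined. 0b->0: no, ba/aaa meet in 0. Open state 1: 0b->1.
ba: 1a undefined. 1a->0: no, ba/aaa meet in 0. 1a->1: ok.
bb: 1b undefined. 1b->0: no, bbbb/aaa meet in 0. 1b->1: ok.
All examples now run through 2 states with every (state, symbol) defined. Accept strings end in {1}, Reject strings end in {0}; accept={1}.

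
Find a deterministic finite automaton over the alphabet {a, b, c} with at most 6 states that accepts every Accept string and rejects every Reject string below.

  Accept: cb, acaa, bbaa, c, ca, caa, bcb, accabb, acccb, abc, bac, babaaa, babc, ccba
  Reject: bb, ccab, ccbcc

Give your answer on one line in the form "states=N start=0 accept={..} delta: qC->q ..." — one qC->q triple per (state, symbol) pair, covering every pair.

State merging on the prefix tree: take the shortest (then alphabetical) example prefix whose next move is undefined and point that move at state 0, else 1, else 2, ...; a target is out if some Accept/Reject pair would then sit in one state with the same input left (inseparable). If every existing state is out, open a new one.
a: 0a undefined. 0a->0: ok.
b: 0b undefined. 0b->0: no, bbaa/bb meet in 0. Open state 1: 0b->1.
c: 0c undefined. 0c->0: no, cb/ccab meet in 1. 0c->1: no, cb/bb meet in 1 with "b" left. Open state 2: 0c->2.
ba: 1a undefined. 1a->0: ok.
bb: 1b undefined. 1b->0: no, bbaa/bb meet in 0. 1b->1: ok.
bc: 1c undefined. 1c->0: no, bcb/bb meet in 1. 1c->1: no, bcb/bb meet in 1. 1c->2: ok.
ca: 2a undefined. 2a->0: ok.
cb: 2b undefined. 2b->0: ok.
cc: 2c undefined. 2c->0: no, cb/ccbcc meet in 0. 2c->1: no, accabb/bb meet in 1. 2c->2: no, c/ccbcc meet in 2. Open state 3: 2c->3.
cca: 3a undefined. 3a->0: no, accabb/bb meet in 1. 3a->1: no, accabb/bb meet in 1. 3a->2: no, cb/ccab meet in 0. 3a->3: ok.
ccb: 3b undefined. 3b->0: no, cb/ccab meet in 0. 3b->1: no, accabb/bb meet in 1. 3b->2: no, c/ccab meet in 2. 3b->3: no, accabb/ccab meet in 3. Open state 4: 3b->4.
accc: 3c undefined. 3c->0: no, acccb/bb meet in 1. 3c->1: no, acccb/bb meet in 1. 3c->2: ok.
ccba: 4a undefined. 4a->0: ok.
ccbc: 4c undefined. 4c->0: no, c/ccbcc meet in 2. 4c->1: no, c/ccbcc meet in 2. 4c->2: ok.
accabb: 4b undefined. 4b->0: ok.
All examples now run through 5 states with every (state, symbol) defined. Accept strings end in {0,2}, Reject strings end in {1,3,4}; accept={0,2}.

states=5 start=0 accept={0,2} delta: 0a->0 0b->1 0c->2 1a->0 1b->1 1c->2 2a->0 2b->0 2c->3 3a->3 3b->4 3c->2 4a->0 4b->0 4c->2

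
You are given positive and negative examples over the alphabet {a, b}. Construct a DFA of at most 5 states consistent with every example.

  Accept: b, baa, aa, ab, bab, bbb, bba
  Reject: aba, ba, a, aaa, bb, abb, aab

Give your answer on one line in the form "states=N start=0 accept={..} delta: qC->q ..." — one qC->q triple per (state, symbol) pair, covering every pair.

states=3 start=0 accept={2} delta: 0a->1 0b->2 1a->2 1b->2 2a->1 2b->1

Fold the examples into a partial DFA from state 0: repeatedly fix the first undefined (state, symbol) met by the shortest-then-alphabetical prefix, trying targets in increasing order and rejecting any under which an Accept and a Reject string meet in one state with the same remainder; add a state when all current targets are rejected. Accepting states are where Accept strings end.
a: 0a undefined. 0a->0: no, b/aab meet in 0 with "b" left. Open state 1: 0a->1.
b: 0b undefined. 0b->0: no, b/bb meet in 0. 0b->1: no, b/a meet in 1. Open state 2: 0b->2.
aa: 1a undefined. 1a->0: no, b/aab meet in 2. 1a->1: no, aa/a meet in 1. 1a->2: ok.
ab: 1b undefined. 1b->0: no, b/abb meet in 2. 1b->1: no, b/aba meet in 2. 1b->2: ok.
ba: 2a undefined. 2a->0: no, baa/a meet in 1. 2a->1: ok.
bb: 2b undefined. 2b->0: no, bba/aba meet in 1. 2b->1: ok.
All examples now run through 3 states with every (state, symbol) defined. Accept strings end in {2}, Reject strings end in {1}; accept={2}.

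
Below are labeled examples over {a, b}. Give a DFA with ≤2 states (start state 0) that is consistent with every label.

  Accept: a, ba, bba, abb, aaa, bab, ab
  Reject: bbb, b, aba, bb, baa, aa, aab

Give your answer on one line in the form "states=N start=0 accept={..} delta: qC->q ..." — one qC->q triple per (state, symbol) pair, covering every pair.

Fold the examples into a partial DFA from state 0: repeatedly fix the first undefined (state, symbol) met by the shortest-then-alphabetical prefix, trying targets in increasing order and rejecting any under which an Accept and a Reject string meet in one state with the same remainder; add a state when all current targets are rejected. Accepting states are where Accept strings end.
a: 0a undefined. 0a->0: no, a/aa meet in 0. Open state 1: 0a->1.
b: 0b undefined. 0b->0: ok.
aa: 1a undefined. 1a->0: ok.
ab: 1b undefined. 1b->0: no, a/aba meet in 1. 1b->1: ok.
All examples now run through 2 states with every (state, symbol) defined. Accept strings end in {1}, Reject strings end in {0}; accept={1}.

states=2 start=0 accept={1} delta: 0a->1 0b->0 1a->0 1b->1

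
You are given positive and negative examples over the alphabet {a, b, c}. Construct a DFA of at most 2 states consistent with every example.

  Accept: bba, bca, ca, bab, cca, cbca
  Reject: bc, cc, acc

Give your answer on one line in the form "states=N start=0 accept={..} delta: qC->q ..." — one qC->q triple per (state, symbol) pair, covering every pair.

states=2 start=0 accept={0} delta: 0a->0 0b->0 0c->1 1a->0 1b->0 1c->1

Fold the examples into a partial DFA from state 0: repeatedly fix the first undefined (state, symbol) met by the shortest-then-alphabetical prefix, trying targets in increasing order and rejecting any under which an Accept and a Reject string meet in one state with the same remainder; add a state when all current targets are rejected. Accepting states are where Accept strings end.
a: 0a undefined. 0a->0: ok.
b: 0b undefined. 0b->0: ok.
c: 0c undefined. 0c->0: no, bba/bc meet in 0. Open state 1: 0c->1.
ca: 1a undefined. 1a->0: ok.
cb: 1b undefined. 1b->0: ok.
cc: 1c undefined. 1c->0: no, bba/cc meet in 0. 1c->1: ok.
All examples now run through 2 states with every (state, symbol) defined. Accept strings end in {0}, Reject strings end in {1}; accept={0}.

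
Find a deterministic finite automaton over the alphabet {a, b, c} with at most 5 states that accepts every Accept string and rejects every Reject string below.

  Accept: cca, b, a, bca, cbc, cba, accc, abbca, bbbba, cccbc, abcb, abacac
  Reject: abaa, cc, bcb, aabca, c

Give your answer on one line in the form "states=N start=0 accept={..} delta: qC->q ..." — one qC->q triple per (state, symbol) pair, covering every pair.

states=5 start=0 accept={0,1,4} delta: 0a->1 0b->0 0c->2 1a->1 1b->3 1c->1 2a->0 2b->3 2c->2 3a->4 3b->0 3c->4 4a->2 4b->0 4c->0

State merging on the prefix tree: take the shortest (then alphabetical) example prefix whose next move is undefined and point that move at state 0, else 1, else 2, ...; a target is out if some Accept/Reject pair would then sit in one state with the same input left (inseparable). If every existing state is out, open a new one.
a: 0a undefined. 0a->0: no, bca/aabca meet in 0 with "bca" left. Open state 1: 0a->1.
b: 0b undefined. 0b->0: ok.
c: 0c undefined. 0c->0: no, b/cc meet in 0. 0c->1: no, a/c meet in 1. Open state 2: 0c->2.
aa: 1a undefined. 1a->0: no, bca/aabca meet in 2 with "a" left. 1a->1: ok.
ab: 1b undefined. 1b->0: no, a/abaa meet in 1. 1b->1: no, a/abaa meet in 1. 1b->2: no, cca/aabca meet in 2 with "ca" left. Open state 3: 1b->3.
ac: 1c undefined. 1c->0: no, accc/cc meet in 2 with "c" left. 1c->1: ok.
cb: 2b undefined. 2b->0: no, b/bcb meet in 0. 2b->1: no, a/bcb meet in 1. 2b->2: no, cbc/cc meet in 2 with "c" left. 2b->3: ok.
cc: 2c undefined. 2c->0: no, b/cc meet in 0. 2c->1: no, cca/cc meet in 1. 2c->2: ok.
aba: 3a undefined. 3a->0: no, a/abaa meet in 1. 3a->1: no, a/abaa meet in 1. 3a->2: no, cca/abaa meet in 2 with "a" left. 3a->3: no, cba/abaa meet in 3. Open state 4: 3a->4.
abb: 3b undefined. 3b->0: ok.
abc: 3c undefined. 3c->0: no, a/aabca meet in 1. 3c->1: no, a/aabca meet in 1. 3c->2: no, cca/aabca meet in 2 with "a" left. 3c->3: no, cbc/bcb meet in 3. 3c->4: ok.
bca: 2a undefined. 2a->0: ok.
abaa: 4a undefined. 4a->0: no, cca/abaa meet in 0. 4a->1: no, a/abaa meet in 1. 4a->2: ok.
abac: 4c undefined. 4c->0: ok.
abcb: 4b undefined. 4b->0: ok.
All examples now run through 5 states with every (state, symbol) defined. Accept strings end in {0,1,4}, Reject strings end in {2,3}; accept={0,1,4}.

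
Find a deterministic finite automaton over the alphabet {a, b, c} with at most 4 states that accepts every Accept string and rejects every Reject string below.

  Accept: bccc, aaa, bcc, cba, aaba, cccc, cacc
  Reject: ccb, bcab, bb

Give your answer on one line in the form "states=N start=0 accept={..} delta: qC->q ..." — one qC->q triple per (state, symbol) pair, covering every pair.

Grow the machine one transition at a time. Run the examples from 0; the earliest place one falls off (shortest prefix, ties alphabetical) gets sent to the lowest-numbered state that keeps every Accept/Reject pair distinguishable — a pair clashes when both reach the same state with identical unread suffix — and to a fresh state only if none does.
a: 0a undefined. 0a->0: ok.
b: 0b undefined. 0b->0: no, aaa/bb meet in 0. Open state 1: 0b->1.
c: 0c undefined. 0c->0: ok.
bb: 1b undefined. 1b->0: no, aaa/bb meet in 0. 1b->1: ok.
bc: 1c undefined. 1c->0: ok.
cba: 1a undefined. 1a->0: ok.
All examples now run through 2 states with every (state, symbol) defined. Accept strings end in {0}, Reject strings end in {1}; accept={0}.

states=2 start=0 accept={0} delta: 0a->0 0b->1 0c->0 1a->0 1b->1 1c->0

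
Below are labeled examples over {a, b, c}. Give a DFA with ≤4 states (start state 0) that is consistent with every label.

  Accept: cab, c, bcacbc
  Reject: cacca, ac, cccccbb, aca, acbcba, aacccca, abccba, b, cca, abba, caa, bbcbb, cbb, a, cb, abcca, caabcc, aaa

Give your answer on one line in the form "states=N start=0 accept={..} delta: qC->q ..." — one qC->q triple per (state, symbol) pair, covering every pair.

Fold the examples into a partial DFA from state 0: repeatedly fix the first undefined (state, symbol) met by the shortest-then-alphabetical prefix, trying targets in increasing order and rejecting any under which an Accept and a Reject string meet in one state with the same remainder; add a state when all current targets are rejected. Accepting states are where Accept strings end.
a: 0a undefined. 0a->0: no, c/ac meet in 0 with "c" left. Open state 1: 0a->1.
b: 0b undefined. 0b->0: ok.
c: 0c undefined. 0c->0: no, c/cccccbb meet in 0. 0c->1: no, c/a meet in 1. Open state 2: 0c->2.
aa: 1a undefined. 1a->0: ok.
ab: 1b undefined. 1b->0: ok.
ac: 1c undefined. 1c->0: ok.
ca: 2a undefined. 2a->0: no, cab/ac meet in 0. 2a->1: no, cab/ac meet in 0. 2a->2: no, cab/cb meet in 2 with "b" left. Open state 3: 2a->3.
cb: 2b undefined. 2b->0: ok.
cc: 2c undefined. 2c->0: ok.
caa: 3a undefined. 3a->0: ok.
cab: 3b undefined. 3b->0: no, cab/ac meet in 0. 3b->1: no, cab/aca meet in 1. 3b->2: ok.
cac: 3c undefined. 3c->0: ok.
All examples now run through 4 states with every (state, symbol) defined. Accept strings end in {2}, Reject strings end in {0,1,3}; accept={2}.

states=4 start=0 accept={2} delta: 0a->1 0b->0 0c->2 1a->0 1b->0 1c->0 2a->3 2b->0 2c->0 3a->0 3b->2 3c->0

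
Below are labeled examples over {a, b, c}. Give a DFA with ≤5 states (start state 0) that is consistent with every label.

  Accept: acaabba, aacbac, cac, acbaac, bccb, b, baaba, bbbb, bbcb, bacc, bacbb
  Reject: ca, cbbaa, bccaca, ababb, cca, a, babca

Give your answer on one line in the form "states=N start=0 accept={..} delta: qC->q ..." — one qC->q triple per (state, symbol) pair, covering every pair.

states=5 start=0 accept={1,4} delta: 0a->0 0b->1 0c->1 1a->2 1b->1 1c->0 2a->2 2b->3 2c->4 3a->1 3b->3 3c->0 4a->0 4b->0 4c->1

State merging on the prefix tree: take the shortest (then alphabetical) example prefix whose next move is undefined and point that move at state 0, else 1, else 2, ...; a target is out if some Accept/Reject pair would then sit in one state with the same input left (inseparable). If every existing state is out, open a new one.
a: 0a undefined. 0a->0: ok.
b: 0b undefined. 0b->0: no, b/ababb meet in 0. Open state 1: 0b->1.
c: 0c undefined. 0c->0: no, cac/ca meet in 0. 0c->1: ok.
ba: 1a undefined. 1a->0: no, baaba/ca meet in 0. 1a->1: no, b/ca meet in 1. Open state 2: 1a->2.
bb: 1b undefined. 1b->0: no, bbbb/a meet in 0. 1b->1: ok.
bc: 1c undefined. 1c->0: ok.
baa: 2a undefined. 2a->0: no, acaabba/ca meet in 2. 2a->1: no, acaabba/ca meet in 2. 2a->2: ok.
bab: 2b undefined. 2b->0: no, acaabba/ca meet in 2. 2b->1: no, acaabba/ca meet in 2. 2b->2: no, acaabba/ca meet in 2. Open state 3: 2b->3.
bac: 2c undefined. 2c->0: no, aacbac/bccaca meet in 0. 2c->1: no, bacc/cca meet in 0. 2c->2: no, aacbac/ca meet in 2. 2c->3: no, baaba/bccaca meet in 3 with "a" left. Open state 4: 2c->4.
babc: 3c undefined. 3c->0: ok.
bacb: 4b undefined. 4b->0: ok.
bacc: 4c undefined. 4c->0: no, bacc/cca meet in 0. 4c->1: ok.
ababb: 3b undefined. 3b->0: no, acaabba/ababb meet in 0. 3b->1: no, acaabba/ca meet in 2. 3b->2: no, acaabba/ca meet in 2. 3b->3: ok.
baaba: 3a undefined. 3a->0: no, acaabba/cca meet in 0. 3a->1: ok.
bccaca: 4a undefined. 4a->0: ok.
All examples now run through 5 states with every (state, symbol) defined. Accept strings end in {1,4}, Reject strings end in {0,2,3}; accept={1,4}.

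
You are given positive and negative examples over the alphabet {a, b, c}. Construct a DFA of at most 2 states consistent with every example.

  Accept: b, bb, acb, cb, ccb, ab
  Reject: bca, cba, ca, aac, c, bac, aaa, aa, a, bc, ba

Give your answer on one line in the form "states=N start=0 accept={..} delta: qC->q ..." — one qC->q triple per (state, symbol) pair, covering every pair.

Fold the examples into a partial DFA from state 0: repeatedly fix the first undefined (state, symbol) met by the shortest-then-alphabetical prefix, trying targets in increasing order and rejecting any under which an Accept and a Reject string meet in one state with the same remainder; add a state when all current targets are rejected. Accepting states are where Accept strings end.
a: 0a undefined. 0a->0: ok.
b: 0b undefined. 0b->0: no, b/aaa meet in 0. Open state 1: 0b->1.
c: 0c undefined. 0c->0: ok.
ba: 1a undefined. 1a->0: ok.
bb: 1b undefined. 1b->0: no, bb/cba meet in 0. 1b->1: ok.
bc: 1c undefined. 1c->0: ok.
All examples now run through 2 states with every (state, symbol) defined. Accept strings end in {1}, Reject strings end in {0}; accept={1}.

states=2 start=0 accept={1} delta: 0a->0 0b->1 0c->0 1a->0 1b->1 1c->0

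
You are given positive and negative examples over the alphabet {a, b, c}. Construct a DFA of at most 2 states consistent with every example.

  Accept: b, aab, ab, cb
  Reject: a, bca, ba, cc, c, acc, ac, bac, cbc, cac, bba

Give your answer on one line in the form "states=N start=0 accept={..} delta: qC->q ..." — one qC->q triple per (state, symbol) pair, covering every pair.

states=2 start=0 accept={1} delta: 0a->0 0b->1 0c->0 1a->0 1b->0 1c->0

Grow the machine one transition at a time. Run the examples from 0; the earliest place one falls off (shortest prefix, ties alphabetical) gets sent to the lowest-numbered state that keeps every Accept/Reject pair distinguishable — a pair clashes when both reach the same state with identical unread suffix — and to a fresh state only if none does.
a: 0a undefined. 0a->0: ok.
b: 0b undefined. 0b->0: no, b/a meet in 0. Open state 1: 0b->1.
c: 0c undefined. 0c->0: ok.
ba: 1a undefined. 1a->0: ok.
bb: 1b undefined. 1b->0: ok.
bc: 1c undefined. 1c->0: ok.
All examples now run through 2 states with every (state, symbol) defined. Accept strings end in {1}, Reject strings end in {0}; accept={1}.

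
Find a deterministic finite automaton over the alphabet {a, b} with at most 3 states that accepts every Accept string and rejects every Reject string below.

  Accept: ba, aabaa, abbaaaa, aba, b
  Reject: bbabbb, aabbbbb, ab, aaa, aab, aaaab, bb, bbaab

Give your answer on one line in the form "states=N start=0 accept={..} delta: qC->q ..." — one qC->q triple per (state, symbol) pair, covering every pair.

Fold the examples into a partial DFA from state 0: repeatedly fix the first undefined (state, symbol) met by the shortest-then-alphabetical prefix, trying targets in increasing order and rejecting any under which an Accept and a Reject string meet in one state with the same remainder; add a state when all current targets are rejected. Accepting states are where Accept strings end.
a: 0a undefined. 0a->0: no, b/ab meet in 0 with "b" left. Open state 1: 0a->1.
b: 0b undefined. 0b->0: no, b/bb meet in 0. 0b->1: ok.
aa: 1a undefined. 1a->0: no, aabaa/aaa meet in 1. 1a->1: no, ba/aaa meet in 1. Open state 2: 1a->2.
ab: 1b undefined. 1b->0: ok.
aaa: 2a undefined. 2a->0: ok.
aab: 2b undefined. 2b->0: ok.
All examples now run through 3 states with every (state, symbol) defined. Accept strings end in {1,2}, Reject strings end in {0}; accept={1,2}.

states=3 start=0 accept={1,2} delta: 0a->1 0b->1 1a->2 1b->0 2a->0 2b->0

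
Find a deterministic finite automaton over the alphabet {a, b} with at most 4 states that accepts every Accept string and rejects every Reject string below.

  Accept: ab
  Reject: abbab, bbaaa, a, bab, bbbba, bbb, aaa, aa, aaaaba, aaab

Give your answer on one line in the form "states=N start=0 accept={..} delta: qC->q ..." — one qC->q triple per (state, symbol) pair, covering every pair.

State merging on the prefix tree: take the shortest (then alphabetical) example prefix whose next move is undefined and point that move at state 0, else 1, else 2, ...; a target is out if some Accept/Reject pair would then sit in one state with the same input left (inseparable). If every existing state is out, open a new one.
a: 0a undefined. 0a->0: no, ab/aaab meet in 0 with "b" left. Open state 1: 0a->1.
b: 0b undefined. 0b->0: no, ab/bab meet in 1 with "b" left. 0b->1: ok.
aa: 1a undefined. 1a->0: no, ab/aaab meet in 1 with "b" left. 1a->1: no, ab/bab meet in 1 with "b" left. Open state 2: 1a->2.
ab: 1b undefined. 1b->0: ok.
aaa: 2a undefined. 2a->0: no, ab/bbaaa meet in 0. 2a->1: no, ab/aaab meet in 0. 2a->2: ok.
bab: 2b undefined. 2b->0: no, ab/abbab meet in 0. 2b->1: ok.
All examples now run through 3 states with every (state, symbol) defined. Accept strings end in {0}, Reject strings end in {1,2}; accept={0}.

states=3 start=0 accept={0} delta: 0a->1 0b->1 1a->2 1b->0 2a->2 2b->1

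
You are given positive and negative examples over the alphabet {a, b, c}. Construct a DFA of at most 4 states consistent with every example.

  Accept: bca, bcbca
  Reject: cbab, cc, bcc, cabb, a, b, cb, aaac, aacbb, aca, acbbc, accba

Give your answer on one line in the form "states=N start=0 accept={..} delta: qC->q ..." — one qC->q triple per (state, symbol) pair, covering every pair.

states=3 start=0 accept={2} delta: 0a->0 0b->1 0c->0 1a->0 1b->0 1c->2 2a->2 2b->1 2c->0

Grow the machine one transition at a time. Run the examples from 0; the earliest place one falls off (shortest prefix, ties alphabetical) gets sent to the lowest-numbered state that keeps every Accept/Reject pair distinguishable — a pair clashes when both reach the same state with identical unread suffix — and to a fresh state only if none does.
a: 0a undefined. 0a->0: ok.
b: 0b undefined. 0b->0: no, bca/aca meet in 0 with "ca" left. Open state 1: 0b->1.
c: 0c undefined. 0c->0: ok.
bc: 1c undefined. 1c->0: no, bca/cc meet in 0. 1c->1: no, bca/accba meet in 1 with "a" left. Open state 2: 1c->2.
bca: 2a undefined. 2a->0: no, bca/cc meet in 0. 2a->1: no, bca/b meet in 1. 2a->2: ok.
bcb: 2b undefined. 2b->0: no, bcbca/cc meet in 0. 2b->1: ok.
bcc: 2c undefined. 2c->0: ok.
cba: 1a undefined. 1a->0: ok.
acbb: 1b undefined. 1b->0: ok.
All examples now run through 3 states with every (state, symbol) defined. Accept strings end in {2}, Reject strings end in {0,1}; accept={2}.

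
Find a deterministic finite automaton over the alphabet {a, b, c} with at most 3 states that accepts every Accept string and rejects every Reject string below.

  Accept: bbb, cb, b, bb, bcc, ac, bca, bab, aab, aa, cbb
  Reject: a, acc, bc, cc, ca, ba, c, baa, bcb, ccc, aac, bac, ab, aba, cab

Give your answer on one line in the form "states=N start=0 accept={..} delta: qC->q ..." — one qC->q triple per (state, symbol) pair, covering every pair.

State merging on the prefix tree: take the shortest (then alphabetical) example prefix whose next move is undefined and point that move at state 0, else 1, else 2, ...; a target is out if some Accept/Reject pair would then sit in one state with the same input left (inseparable). If every existing state is out, open a new one.
a: 0a undefined. 0a->0: no, b/ab meet in 0 with "b" left. Open state 1: 0a->1.
b: 0b undefined. 0b->0: no, cb/bcb meet in 0 with "cb" left. 0b->1: no, b/a meet in 1. Open state 2: 0b->2.
c: 0c undefined. 0c->0: ok.
aa: 1a undefined. 1a->0: no, aa/cc meet in 0. 1a->1: no, ac/aac meet in 1 with "c" left. 1a->2: ok.
ab: 1b undefined. 1b->0: ok.
ac: 1c undefined. 1c->0: no, ac/acc meet in 0. 1c->1: no, ac/a meet in 1. 1c->2: ok.
ba: 2a undefined. 2a->0: ok.
bb: 2b undefined. 2b->0: no, bb/cc meet in 0. 2b->1: no, bbb/cc meet in 0. 2b->2: ok.
bc: 2c undefined. 2c->0: no, bbb/bcb meet in 2. 2c->1: ok.
All examples now run through 3 states with every (state, symbol) defined. Accept strings end in {2}, Reject strings end in {0,1}; accept={2}.

states=3 start=0 accept={2} delta: 0a->1 0b->2 0c->0 1a->2 1b->0 1c->2 2a->0 2b->2 2c->1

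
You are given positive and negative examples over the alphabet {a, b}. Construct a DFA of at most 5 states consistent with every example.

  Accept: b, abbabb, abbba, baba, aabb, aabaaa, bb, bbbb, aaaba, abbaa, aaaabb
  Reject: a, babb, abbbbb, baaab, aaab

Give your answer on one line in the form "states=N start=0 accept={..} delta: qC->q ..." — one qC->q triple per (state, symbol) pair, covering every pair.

State merging on the prefix tree: take the shortest (then alphabetical) example prefix whose next move is undefined and point that move at state 0, else 1, else 2, ...; a target is out if some Accept/Reject pair would then sit in one state with the same input left (inseparable). If every existing state is out, open a new one.
a: 0a undefined. 0a->0: no, b/aaab meet in 0 with "b" left. Open state 1: 0a->1.
b: 0b undefined. 0b->0: ok.
aa: 1a undefined. 1a->0: no, aabaaa/a meet in 1. 1a->1: no, aabb/babb meet in 1 with "bb" left. Open state 2: 1a->2.
ab: 1b undefined. 1b->0: no, b/babb meet in 0. 1b->1: ok.
aaa: 2a undefined. 2a->0: no, b/baaab meet in 0. 2a->1: no, abbaa/a meet in 1. 2a->2: ok.
aab: 2b undefined. 2b->0: no, b/baaab meet in 0. 2b->1: no, abbabb/a meet in 1. 2b->2: no, abbabb/baaab meet in 2. Open state 3: 2b->3.
aaba: 3a undefined. 3a->0: ok.
aabb: 3b undefined. 3b->0: ok.
All examples now run through 4 states with every (state, symbol) defined. Accept strings end in {0,2}, Reject strings end in {1,3}; accept={0,2}.

states=4 start=0 accept={0,2} delta: 0a->1 0b->0 1a->2 1b->1 2a->2 2b->3 3a->0 3b->0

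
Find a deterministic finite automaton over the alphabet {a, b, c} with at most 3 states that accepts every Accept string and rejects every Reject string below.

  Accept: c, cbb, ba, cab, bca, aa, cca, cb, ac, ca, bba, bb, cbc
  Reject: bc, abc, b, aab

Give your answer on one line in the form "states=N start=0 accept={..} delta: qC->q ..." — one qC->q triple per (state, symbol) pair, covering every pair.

Grow the machine one transition at a time. Run the examples from 0; the earliest place one falls off (shortest prefix, ties alphabetical) gets sent to the lowest-numbered state that keeps every Accept/Reject pair distinguishable — a pair clashes when both reach the same state with identical unread suffix — and to a fresh state only if none does.
a: 0a undefined. 0a->0: ok.
b: 0b undefined. 0b->0: no, c/bc meet in 0 with "c" left. Open state 1: 0b->1.
c: 0c undefined. 0c->0: no, cab/b meet in 1. 0c->1: no, c/b meet in 1. Open state 2: 0c->2.
ba: 1a undefined. 1a->0: ok.
bb: 1b undefined. 1b->0: ok.
bc: 1c undefined. 1c->0: no, ba/bc meet in 0. 1c->1: ok.
ca: 2a undefined. 2a->0: no, cab/bc meet in 1. 2a->1: no, ca/bc meet in 1. 2a->2: ok.
cb: 2b undefined. 2b->0: no, cbb/bc meet in 1. 2b->1: no, cab/bc meet in 1. 2b->2: ok.
cc: 2c undefined. 2c->0: ok.
All examples now run through 3 states with every (state, symbol) defined. Accept strings end in {0,2}, Reject strings end in {1}; accept={0,2}.

states=3 start=0 accept={0,2} delta: 0a->0 0b->1 0c->2 1a->0 1b->0 1c->1 2a->2 2b->2 2c->0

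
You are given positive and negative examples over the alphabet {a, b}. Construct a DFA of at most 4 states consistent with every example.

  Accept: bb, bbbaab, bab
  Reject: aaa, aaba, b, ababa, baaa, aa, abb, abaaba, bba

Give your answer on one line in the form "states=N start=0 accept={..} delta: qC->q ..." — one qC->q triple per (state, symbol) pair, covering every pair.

Grow the machine one transition at a time. Run the examples from 0; the earliest place one falls off (shortest prefix, ties alphabetical) gets sent to the lowest-numbered state that keeps every Accept/Reject pair distinguishable — a pair clashes when both reach the same state with identical unread suffix — and to a fresh state only if none does.
a: 0a undefined. 0a->0: no, bb/abb meet in 0 with "bb" left. Open state 1: 0a->1.
b: 0b undefined. 0b->0: no, bb/b meet in 0. 0b->1: ok.
aa: 1a undefined. 1a->0: no, bab/aaa meet in 1. 1a->1: ok.
ab: 1b undefined. 1b->0: ok.
All examples now run through 2 states with every (state, symbol) defined. Accept strings end in {0}, Reject strings end in {1}; accept={0}.

states=2 start=0 accept={0} delta: 0a->1 0b->1 1a->1 1b->0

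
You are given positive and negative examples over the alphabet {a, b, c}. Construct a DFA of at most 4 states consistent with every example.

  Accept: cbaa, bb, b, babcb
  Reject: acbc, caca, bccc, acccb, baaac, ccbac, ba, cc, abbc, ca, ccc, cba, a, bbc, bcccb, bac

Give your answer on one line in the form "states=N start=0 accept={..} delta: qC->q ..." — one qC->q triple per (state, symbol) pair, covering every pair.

Grow the machine one transition at a time. Run the examples from 0; the earliest place one falls off (shortest prefix, ties alphabetical) gets sent to the lowest-numbered state that keeps every Accept/Reject pair distinguishable — a pair clashes when both reach the same state with identical unread suffix — and to a fresh state only if none does.
a: 0a undefined. 0a->0: ok.
b: 0b undefined. 0b->0: no, bb/ba meet in 0. Open state 1: 0b->1.
c: 0c undefined. 0c->0: no, b/acccb meet in 1. 0c->1: ok.
ba: 1a undefined. 1a->0: no, b/baaac meet in 1. 1a->1: no, b/ba meet in 1. Open state 2: 1a->2.
bb: 1b undefined. 1b->0: no, cbaa/cba meet in 0. 1b->1: ok.
bc: 1c undefined. 1c->0: no, bb/acccb meet in 1. 1c->1: no, bb/acbc meet in 1. 1c->2: ok.
baa: 2a undefined. 2a->0: no, cbaa/a meet in 0. 2a->1: ok.
bab: 2b undefined. 2b->0: no, cbaa/ccbac meet in 1. 2b->1: ok.
bac: 2c undefined. 2c->0: no, cbaa/bccc meet in 1. 2c->1: no, cbaa/acccb meet in 1. 2c->2: no, cbaa/caca meet in 1. Open state 3: 2c->3.
bccc: 3c undefined. 3c->0: no, cbaa/bcccb meet in 1. 3c->1: no, cbaa/bccc meet in 1. 3c->2: no, cbaa/bcccb meet in 1. 3c->3: ok.
caca: 3a undefined. 3a->0: ok.
acccb: 3b undefined. 3b->0: ok.
All examples now run through 4 states with every (state, symbol) defined. Accept strings end in {1}, Reject strings end in {0,2,3}; accept={1}.

states=4 start=0 accept={1} delta: 0a->0 0b->1 0c->1 1a->2 1b->1 1c->2 2a->1 2b->1 2c->3 3a->0 3b->0 3c->3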